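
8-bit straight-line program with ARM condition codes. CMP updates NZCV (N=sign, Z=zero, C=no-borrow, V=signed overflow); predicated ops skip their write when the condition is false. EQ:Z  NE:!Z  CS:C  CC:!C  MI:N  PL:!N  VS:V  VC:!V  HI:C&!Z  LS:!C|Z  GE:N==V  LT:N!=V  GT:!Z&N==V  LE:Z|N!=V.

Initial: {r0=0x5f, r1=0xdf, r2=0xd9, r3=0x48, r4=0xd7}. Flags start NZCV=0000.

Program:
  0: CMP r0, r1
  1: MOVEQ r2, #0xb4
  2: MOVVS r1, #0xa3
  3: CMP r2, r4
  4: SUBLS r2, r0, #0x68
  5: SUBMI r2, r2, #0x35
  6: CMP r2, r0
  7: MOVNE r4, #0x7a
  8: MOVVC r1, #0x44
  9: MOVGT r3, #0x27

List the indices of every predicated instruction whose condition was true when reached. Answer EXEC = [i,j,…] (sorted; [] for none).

EXEC = [2,7]

0: ✓ CMP  NZCV=1001
1: · MOVEQ
2: ✓ MOVVS  r1←0xa3
3: ✓ CMP  NZCV=0010
4: · SUBLS
5: · SUBMI
6: ✓ CMP  NZCV=0011
7: ✓ MOVNE  r4←0x7a
8: · MOVVC
9: · MOVGT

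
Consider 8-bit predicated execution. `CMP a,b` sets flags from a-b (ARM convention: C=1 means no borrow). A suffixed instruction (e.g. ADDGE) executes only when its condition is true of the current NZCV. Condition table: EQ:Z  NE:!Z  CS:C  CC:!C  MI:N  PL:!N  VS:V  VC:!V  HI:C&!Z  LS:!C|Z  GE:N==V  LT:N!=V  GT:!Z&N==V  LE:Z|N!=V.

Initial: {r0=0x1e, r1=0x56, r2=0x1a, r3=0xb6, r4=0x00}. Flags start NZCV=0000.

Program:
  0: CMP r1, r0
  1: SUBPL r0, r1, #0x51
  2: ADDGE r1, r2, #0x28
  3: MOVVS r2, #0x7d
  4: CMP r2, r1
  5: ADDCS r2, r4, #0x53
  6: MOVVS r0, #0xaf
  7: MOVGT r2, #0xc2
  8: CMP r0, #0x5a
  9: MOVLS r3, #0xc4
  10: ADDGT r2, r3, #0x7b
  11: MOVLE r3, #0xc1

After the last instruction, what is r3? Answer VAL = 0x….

[0] flags=0010 → (cmp)
[1] flags=0010 PL?T → r0=0x05
[2] flags=0010 GE?T → r1=0x42
[3] flags=0010 VS?F → skip
[4] flags=1000 → (cmp)
[5] flags=1000 CS?F → skip
[6] flags=1000 VS?F → skip
[7] flags=1000 GT?F → skip
[8] flags=1000 → (cmp)
[9] flags=1000 LS?T → r3=0xc4
[10] flags=1000 GT?F → skip
[11] flags=1000 LE?T → r3=0xc1

VAL = 0xc1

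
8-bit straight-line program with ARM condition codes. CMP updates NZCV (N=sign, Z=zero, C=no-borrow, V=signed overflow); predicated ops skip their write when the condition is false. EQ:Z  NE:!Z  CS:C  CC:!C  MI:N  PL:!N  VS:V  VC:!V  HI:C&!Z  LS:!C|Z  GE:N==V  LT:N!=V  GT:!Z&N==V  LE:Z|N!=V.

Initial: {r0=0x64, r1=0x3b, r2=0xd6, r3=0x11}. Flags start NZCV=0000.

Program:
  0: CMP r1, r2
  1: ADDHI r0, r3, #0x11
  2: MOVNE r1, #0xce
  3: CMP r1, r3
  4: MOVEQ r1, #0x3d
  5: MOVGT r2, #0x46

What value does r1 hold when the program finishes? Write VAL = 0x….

VAL = 0xce

0: ✓ CMP  NZCV=0000
1: · ADDHI
2: ✓ MOVNE  r1←0xce
3: ✓ CMP  NZCV=1010
4: · MOVEQ
5: · MOVGT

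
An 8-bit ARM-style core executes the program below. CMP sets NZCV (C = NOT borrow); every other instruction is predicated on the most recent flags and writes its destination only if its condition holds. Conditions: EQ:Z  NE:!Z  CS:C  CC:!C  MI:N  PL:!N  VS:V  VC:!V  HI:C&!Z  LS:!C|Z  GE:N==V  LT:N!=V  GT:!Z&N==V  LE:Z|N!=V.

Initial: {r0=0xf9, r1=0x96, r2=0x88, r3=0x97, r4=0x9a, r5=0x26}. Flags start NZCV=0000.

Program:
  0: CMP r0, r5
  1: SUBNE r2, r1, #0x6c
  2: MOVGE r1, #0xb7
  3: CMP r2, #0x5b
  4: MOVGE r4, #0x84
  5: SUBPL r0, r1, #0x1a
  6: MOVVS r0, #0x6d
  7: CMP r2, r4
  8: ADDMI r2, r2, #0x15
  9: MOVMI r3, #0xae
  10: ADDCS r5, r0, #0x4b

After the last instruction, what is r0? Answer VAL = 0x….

0: ✓ CMP  NZCV=1010
1: ✓ SUBNE  r2←0x2a
2: · MOVGE
3: ✓ CMP  NZCV=1000
4: · MOVGE
5: · SUBPL
6: · MOVVS
7: ✓ CMP  NZCV=1001
8: ✓ ADDMI  r2←0x3f
9: ✓ MOVMI  r3←0xae
10: · ADDCS

VAL = 0xf9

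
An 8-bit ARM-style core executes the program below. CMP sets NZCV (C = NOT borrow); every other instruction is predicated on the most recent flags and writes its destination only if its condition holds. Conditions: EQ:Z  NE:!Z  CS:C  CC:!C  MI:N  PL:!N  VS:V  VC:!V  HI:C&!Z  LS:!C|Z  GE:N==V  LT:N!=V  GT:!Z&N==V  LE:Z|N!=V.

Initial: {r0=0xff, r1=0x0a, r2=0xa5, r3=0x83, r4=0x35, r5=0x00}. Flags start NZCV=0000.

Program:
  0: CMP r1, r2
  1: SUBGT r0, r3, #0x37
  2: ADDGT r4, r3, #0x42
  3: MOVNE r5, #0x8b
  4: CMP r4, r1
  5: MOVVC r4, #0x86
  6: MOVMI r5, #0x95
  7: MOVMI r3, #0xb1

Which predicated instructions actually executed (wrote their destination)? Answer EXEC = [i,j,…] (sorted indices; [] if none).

[0] flags=0000 → (cmp)
[1] flags=0000 GT?T → r0=0x4c
[2] flags=0000 GT?T → r4=0xc5
[3] flags=0000 NE?T → r5=0x8b
[4] flags=1010 → (cmp)
[5] flags=1010 VC?T → r4=0x86
[6] flags=1010 MI?T → r5=0x95
[7] flags=1010 MI?T → r3=0xb1

EXEC = [1,2,3,5,6,7]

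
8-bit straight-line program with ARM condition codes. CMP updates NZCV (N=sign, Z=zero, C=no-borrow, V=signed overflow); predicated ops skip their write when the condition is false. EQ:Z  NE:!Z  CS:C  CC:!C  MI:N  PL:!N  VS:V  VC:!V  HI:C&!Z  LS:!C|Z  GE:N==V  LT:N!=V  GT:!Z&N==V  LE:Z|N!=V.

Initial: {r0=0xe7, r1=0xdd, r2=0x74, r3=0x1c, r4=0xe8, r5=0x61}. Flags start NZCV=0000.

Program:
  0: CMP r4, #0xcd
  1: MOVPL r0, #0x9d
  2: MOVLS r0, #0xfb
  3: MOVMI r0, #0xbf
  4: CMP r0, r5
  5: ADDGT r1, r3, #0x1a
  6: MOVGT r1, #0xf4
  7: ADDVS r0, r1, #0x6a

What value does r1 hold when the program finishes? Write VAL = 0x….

VAL = 0xdd

[0] flags=0010 → (cmp)
[1] flags=0010 PL?T → r0=0x9d
[2] flags=0010 LS?F → skip
[3] flags=0010 MI?F → skip
[4] flags=0011 → (cmp)
[5] flags=0011 GT?F → skip
[6] flags=0011 GT?F → skip
[7] flags=0011 VS?T → r0=0x47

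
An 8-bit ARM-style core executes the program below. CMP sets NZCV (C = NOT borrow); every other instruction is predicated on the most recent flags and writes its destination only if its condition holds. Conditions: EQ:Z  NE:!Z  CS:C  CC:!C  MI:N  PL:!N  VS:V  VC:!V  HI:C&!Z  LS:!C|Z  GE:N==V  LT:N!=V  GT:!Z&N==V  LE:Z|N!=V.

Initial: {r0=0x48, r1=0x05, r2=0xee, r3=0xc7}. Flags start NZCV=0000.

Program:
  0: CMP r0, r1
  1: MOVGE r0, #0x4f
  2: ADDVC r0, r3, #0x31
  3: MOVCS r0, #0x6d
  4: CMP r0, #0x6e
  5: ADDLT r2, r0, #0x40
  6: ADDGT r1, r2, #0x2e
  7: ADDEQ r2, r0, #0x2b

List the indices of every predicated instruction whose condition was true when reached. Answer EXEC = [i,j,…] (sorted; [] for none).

0: ✓ CMP  NZCV=0010
1: ✓ MOVGE  r0←0x4f
2: ✓ ADDVC  r0←0xf8
3: ✓ MOVCS  r0←0x6d
4: ✓ CMP  NZCV=1000
5: ✓ ADDLT  r2←0xad
6: · ADDGT
7: · ADDEQ

EXEC = [1,2,3,5]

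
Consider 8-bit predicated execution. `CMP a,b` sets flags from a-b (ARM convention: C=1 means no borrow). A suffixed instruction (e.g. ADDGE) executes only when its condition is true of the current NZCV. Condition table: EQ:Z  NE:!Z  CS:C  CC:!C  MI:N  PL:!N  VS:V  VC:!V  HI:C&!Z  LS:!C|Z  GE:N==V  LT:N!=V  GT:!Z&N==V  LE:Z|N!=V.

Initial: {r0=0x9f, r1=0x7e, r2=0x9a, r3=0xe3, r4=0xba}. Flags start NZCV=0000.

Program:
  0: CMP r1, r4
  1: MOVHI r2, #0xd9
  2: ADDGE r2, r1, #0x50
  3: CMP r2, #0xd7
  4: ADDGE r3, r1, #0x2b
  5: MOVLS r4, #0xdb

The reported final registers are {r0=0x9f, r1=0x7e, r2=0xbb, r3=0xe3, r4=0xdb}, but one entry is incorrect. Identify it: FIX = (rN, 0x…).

[0] flags=1001 → (cmp)
[1] flags=1001 HI?F → skip
[2] flags=1001 GE?T → r2=0xce
[3] flags=1000 → (cmp)
[4] flags=1000 GE?F → skip
[5] flags=1000 LS?T → r4=0xdb

FIX = (r2, 0xce)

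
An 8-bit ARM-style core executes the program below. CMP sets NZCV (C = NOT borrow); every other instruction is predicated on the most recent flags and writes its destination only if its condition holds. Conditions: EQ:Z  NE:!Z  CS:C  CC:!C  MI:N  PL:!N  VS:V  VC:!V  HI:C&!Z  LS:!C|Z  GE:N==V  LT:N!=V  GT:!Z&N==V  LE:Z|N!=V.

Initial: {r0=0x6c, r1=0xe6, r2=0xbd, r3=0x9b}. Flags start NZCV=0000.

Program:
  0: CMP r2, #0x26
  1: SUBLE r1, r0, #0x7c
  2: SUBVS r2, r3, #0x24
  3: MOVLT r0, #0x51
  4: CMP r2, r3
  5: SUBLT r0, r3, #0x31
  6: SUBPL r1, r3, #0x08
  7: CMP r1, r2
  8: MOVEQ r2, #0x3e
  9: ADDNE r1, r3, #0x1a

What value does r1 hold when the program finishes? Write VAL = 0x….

VAL = 0xb5

0: ✓ CMP  NZCV=1010
1: ✓ SUBLE  r1←0xf0
2: · SUBVS
3: ✓ MOVLT  r0←0x51
4: ✓ CMP  NZCV=0010
5: · SUBLT
6: ✓ SUBPL  r1←0x93
7: ✓ CMP  NZCV=1000
8: · MOVEQ
9: ✓ ADDNE  r1←0xb5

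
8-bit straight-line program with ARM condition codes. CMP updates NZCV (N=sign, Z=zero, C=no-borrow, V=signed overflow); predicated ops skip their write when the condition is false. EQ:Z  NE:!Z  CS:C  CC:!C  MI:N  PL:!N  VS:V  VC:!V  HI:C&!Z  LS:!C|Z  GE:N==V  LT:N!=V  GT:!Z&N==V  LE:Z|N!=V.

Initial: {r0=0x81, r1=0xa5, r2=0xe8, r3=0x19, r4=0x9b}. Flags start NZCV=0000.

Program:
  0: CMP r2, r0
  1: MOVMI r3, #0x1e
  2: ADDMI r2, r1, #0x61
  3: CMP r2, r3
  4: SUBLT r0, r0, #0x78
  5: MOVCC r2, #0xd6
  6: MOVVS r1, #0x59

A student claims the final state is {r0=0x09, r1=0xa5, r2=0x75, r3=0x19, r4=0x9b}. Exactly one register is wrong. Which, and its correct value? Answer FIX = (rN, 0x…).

0: ✓ CMP  NZCV=0010
1: · MOVMI
2: · ADDMI
3: ✓ CMP  NZCV=1010
4: ✓ SUBLT  r0←0x09
5: · MOVCC
6: · MOVVS

FIX = (r2, 0xe8)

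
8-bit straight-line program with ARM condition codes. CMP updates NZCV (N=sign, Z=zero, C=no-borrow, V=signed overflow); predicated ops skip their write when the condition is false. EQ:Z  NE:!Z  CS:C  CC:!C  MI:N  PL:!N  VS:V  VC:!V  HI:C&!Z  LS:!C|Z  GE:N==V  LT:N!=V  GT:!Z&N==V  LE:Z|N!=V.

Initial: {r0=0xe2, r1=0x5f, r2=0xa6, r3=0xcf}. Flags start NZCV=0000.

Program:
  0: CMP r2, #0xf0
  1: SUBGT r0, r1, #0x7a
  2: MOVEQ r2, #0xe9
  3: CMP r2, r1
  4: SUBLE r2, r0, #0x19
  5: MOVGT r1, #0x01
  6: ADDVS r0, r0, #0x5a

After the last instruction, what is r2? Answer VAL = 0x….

VAL = 0xc9

[0] flags=1000 → (cmp)
[1] flags=1000 GT?F → skip
[2] flags=1000 EQ?F → skip
[3] flags=0011 → (cmp)
[4] flags=0011 LE?T → r2=0xc9
[5] flags=0011 GT?F → skip
[6] flags=0011 VS?T → r0=0x3c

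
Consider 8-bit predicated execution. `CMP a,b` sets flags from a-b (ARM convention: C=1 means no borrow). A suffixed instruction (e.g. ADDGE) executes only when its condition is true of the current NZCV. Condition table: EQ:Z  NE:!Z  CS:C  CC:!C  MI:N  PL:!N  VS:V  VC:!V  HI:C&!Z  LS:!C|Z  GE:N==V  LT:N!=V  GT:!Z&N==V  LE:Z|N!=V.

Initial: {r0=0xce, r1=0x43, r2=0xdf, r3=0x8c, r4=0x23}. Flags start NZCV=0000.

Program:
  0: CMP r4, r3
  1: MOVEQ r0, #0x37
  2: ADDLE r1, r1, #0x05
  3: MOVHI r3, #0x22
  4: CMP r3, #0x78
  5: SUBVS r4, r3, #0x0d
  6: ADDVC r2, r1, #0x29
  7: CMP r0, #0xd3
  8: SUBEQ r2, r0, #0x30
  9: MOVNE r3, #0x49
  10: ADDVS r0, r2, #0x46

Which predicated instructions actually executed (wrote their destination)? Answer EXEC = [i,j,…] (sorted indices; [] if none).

EXEC = [5,9]

[0] flags=1001 → (cmp)
[1] flags=1001 EQ?F → skip
[2] flags=1001 LE?F → skip
[3] flags=1001 HI?F → skip
[4] flags=0011 → (cmp)
[5] flags=0011 VS?T → r4=0x7f
[6] flags=0011 VC?F → skip
[7] flags=1000 → (cmp)
[8] flags=1000 EQ?F → skip
[9] flags=1000 NE?T → r3=0x49
[10] flags=1000 VS?F → skip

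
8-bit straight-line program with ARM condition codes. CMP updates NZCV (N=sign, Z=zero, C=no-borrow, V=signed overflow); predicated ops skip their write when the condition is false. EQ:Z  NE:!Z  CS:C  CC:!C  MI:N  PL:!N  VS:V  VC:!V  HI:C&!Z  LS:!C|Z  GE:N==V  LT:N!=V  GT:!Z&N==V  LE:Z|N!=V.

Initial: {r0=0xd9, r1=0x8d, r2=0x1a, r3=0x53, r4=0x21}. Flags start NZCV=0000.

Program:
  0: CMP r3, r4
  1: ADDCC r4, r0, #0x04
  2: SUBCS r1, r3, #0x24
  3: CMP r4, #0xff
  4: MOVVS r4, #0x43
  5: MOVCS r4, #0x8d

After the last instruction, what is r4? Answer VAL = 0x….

VAL = 0x21

[0] flags=0010 → (cmp)
[1] flags=0010 CC?F → skip
[2] flags=0010 CS?T → r1=0x2f
[3] flags=0000 → (cmp)
[4] flags=0000 VS?F → skip
[5] flags=0000 CS?F → skip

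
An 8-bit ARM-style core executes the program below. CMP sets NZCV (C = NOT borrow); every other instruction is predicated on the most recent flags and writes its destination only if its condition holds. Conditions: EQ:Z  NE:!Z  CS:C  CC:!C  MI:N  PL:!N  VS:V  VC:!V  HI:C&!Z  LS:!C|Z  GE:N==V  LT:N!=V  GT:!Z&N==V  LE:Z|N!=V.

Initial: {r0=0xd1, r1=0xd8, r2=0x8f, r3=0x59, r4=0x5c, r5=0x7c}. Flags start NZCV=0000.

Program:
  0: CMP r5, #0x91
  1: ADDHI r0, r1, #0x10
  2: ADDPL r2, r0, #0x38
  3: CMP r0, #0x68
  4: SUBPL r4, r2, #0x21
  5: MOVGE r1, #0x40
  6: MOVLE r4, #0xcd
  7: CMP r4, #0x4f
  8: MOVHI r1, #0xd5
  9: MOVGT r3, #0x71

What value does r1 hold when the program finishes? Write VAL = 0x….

VAL = 0xd5

0: ✓ CMP  NZCV=1001
1: · ADDHI
2: · ADDPL
3: ✓ CMP  NZCV=0011
4: ✓ SUBPL  r4←0x6e
5: · MOVGE
6: ✓ MOVLE  r4←0xcd
7: ✓ CMP  NZCV=0011
8: ✓ MOVHI  r1←0xd5
9: · MOVGT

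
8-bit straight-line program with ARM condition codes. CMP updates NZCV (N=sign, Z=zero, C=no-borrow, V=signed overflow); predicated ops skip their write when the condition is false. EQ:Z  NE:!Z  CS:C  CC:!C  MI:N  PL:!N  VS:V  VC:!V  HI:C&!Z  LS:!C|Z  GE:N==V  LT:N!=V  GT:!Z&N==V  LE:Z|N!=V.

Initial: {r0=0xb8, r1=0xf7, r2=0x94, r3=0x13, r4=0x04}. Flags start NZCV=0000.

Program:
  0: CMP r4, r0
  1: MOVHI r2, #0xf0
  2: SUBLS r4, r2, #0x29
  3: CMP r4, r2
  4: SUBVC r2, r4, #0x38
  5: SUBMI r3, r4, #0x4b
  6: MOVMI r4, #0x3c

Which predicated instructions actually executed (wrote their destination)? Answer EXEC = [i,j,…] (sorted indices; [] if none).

[0] flags=0000 → (cmp)
[1] flags=0000 HI?F → skip
[2] flags=0000 LS?T → r4=0x6b
[3] flags=1001 → (cmp)
[4] flags=1001 VC?F → skip
[5] flags=1001 MI?T → r3=0x20
[6] flags=1001 MI?T → r4=0x3c

EXEC = [2,5,6]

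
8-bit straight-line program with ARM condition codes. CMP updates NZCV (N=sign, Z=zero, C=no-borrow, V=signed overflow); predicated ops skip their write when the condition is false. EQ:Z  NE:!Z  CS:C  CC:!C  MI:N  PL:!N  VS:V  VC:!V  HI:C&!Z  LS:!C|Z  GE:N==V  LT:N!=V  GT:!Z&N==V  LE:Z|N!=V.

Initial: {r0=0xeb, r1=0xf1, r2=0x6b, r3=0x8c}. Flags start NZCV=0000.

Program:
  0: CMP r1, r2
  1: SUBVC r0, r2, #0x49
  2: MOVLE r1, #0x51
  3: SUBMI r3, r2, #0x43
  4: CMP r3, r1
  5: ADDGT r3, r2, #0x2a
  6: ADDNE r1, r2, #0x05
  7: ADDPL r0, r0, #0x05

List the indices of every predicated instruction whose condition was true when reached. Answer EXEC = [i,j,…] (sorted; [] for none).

EXEC = [1,2,3,6]

0: ✓ CMP  NZCV=1010
1: ✓ SUBVC  r0←0x22
2: ✓ MOVLE  r1←0x51
3: ✓ SUBMI  r3←0x28
4: ✓ CMP  NZCV=1000
5: · ADDGT
6: ✓ ADDNE  r1←0x70
7: · ADDPL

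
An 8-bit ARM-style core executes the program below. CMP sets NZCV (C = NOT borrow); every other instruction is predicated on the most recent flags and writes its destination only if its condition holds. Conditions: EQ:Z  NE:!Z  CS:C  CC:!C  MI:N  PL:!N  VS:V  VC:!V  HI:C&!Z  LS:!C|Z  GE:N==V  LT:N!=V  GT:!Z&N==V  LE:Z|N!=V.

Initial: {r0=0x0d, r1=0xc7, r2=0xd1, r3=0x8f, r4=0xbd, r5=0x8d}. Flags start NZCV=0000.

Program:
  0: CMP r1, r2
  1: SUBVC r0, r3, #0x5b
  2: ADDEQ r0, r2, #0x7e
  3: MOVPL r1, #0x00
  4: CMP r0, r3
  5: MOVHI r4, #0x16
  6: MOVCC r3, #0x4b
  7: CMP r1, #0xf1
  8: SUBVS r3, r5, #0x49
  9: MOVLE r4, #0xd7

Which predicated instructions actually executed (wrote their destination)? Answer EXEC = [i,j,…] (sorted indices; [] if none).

EXEC = [1,6,9]

0: ✓ CMP  NZCV=1000
1: ✓ SUBVC  r0←0x34
2: · ADDEQ
3: · MOVPL
4: ✓ CMP  NZCV=1001
5: · MOVHI
6: ✓ MOVCC  r3←0x4b
7: ✓ CMP  NZCV=1000
8: · SUBVS
9: ✓ MOVLE  r4←0xd7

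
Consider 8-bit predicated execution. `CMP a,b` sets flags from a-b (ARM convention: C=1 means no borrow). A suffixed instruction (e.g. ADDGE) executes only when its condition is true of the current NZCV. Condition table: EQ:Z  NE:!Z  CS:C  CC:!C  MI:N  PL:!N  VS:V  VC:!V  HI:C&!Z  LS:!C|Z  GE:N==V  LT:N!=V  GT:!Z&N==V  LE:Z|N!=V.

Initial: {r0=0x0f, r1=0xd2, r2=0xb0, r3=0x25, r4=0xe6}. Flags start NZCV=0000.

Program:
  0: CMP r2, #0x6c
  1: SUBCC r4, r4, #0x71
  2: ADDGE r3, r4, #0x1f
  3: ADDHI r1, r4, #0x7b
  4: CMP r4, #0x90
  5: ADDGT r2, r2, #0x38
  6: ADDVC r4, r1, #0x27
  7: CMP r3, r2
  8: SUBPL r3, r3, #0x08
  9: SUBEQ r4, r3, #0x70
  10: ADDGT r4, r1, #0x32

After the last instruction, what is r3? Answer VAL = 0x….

VAL = 0x1d

0: ✓ CMP  NZCV=0011
1: · SUBCC
2: · ADDGE
3: ✓ ADDHI  r1←0x61
4: ✓ CMP  NZCV=0010
5: ✓ ADDGT  r2←0xe8
6: ✓ ADDVC  r4←0x88
7: ✓ CMP  NZCV=0000
8: ✓ SUBPL  r3←0x1d
9: · SUBEQ
10: ✓ ADDGT  r4←0x93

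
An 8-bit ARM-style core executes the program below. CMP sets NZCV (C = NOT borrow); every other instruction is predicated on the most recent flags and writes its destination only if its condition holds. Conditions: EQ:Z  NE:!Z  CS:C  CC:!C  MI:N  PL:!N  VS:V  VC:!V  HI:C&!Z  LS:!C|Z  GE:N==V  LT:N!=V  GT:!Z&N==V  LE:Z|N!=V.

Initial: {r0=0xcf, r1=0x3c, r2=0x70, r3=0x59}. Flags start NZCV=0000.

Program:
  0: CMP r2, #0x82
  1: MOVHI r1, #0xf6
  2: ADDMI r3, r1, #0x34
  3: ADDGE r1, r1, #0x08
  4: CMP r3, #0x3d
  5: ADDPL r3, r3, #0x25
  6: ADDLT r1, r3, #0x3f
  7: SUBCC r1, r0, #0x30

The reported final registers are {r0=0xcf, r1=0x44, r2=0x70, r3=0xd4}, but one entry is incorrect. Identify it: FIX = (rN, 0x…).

0: ✓ CMP  NZCV=1001
1: · MOVHI
2: ✓ ADDMI  r3←0x70
3: ✓ ADDGE  r1←0x44
4: ✓ CMP  NZCV=0010
5: ✓ ADDPL  r3←0x95
6: · ADDLT
7: · SUBCC

FIX = (r3, 0x95)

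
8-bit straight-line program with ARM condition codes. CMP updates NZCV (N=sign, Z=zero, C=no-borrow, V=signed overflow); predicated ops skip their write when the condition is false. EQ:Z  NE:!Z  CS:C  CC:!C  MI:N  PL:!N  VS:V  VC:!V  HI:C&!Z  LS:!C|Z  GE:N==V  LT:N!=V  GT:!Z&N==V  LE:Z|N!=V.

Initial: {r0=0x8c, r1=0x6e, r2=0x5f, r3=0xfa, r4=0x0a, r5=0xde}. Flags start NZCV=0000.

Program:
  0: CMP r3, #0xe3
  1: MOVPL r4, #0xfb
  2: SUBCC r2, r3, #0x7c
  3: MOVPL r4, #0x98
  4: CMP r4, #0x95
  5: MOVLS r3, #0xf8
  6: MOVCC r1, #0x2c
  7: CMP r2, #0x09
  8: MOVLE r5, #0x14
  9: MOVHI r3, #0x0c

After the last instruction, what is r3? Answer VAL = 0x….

0: ✓ CMP  NZCV=0010
1: ✓ MOVPL  r4←0xfb
2: · SUBCC
3: ✓ MOVPL  r4←0x98
4: ✓ CMP  NZCV=0010
5: · MOVLS
6: · MOVCC
7: ✓ CMP  NZCV=0010
8: · MOVLE
9: ✓ MOVHI  r3←0x0c

VAL = 0x0c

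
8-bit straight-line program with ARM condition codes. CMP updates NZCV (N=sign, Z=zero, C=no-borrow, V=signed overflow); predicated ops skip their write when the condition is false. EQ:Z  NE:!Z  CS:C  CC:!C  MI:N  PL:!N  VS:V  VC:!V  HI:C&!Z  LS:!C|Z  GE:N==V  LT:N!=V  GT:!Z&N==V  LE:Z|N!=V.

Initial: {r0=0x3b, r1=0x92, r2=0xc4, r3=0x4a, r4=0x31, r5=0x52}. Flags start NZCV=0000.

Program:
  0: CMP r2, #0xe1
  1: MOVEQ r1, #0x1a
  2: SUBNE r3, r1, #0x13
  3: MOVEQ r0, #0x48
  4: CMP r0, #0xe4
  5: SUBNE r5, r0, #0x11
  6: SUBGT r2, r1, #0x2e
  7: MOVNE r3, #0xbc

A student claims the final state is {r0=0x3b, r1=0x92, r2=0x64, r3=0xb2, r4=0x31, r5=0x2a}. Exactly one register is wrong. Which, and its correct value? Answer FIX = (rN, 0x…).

0: ✓ CMP  NZCV=1000
1: · MOVEQ
2: ✓ SUBNE  r3←0x7f
3: · MOVEQ
4: ✓ CMP  NZCV=0000
5: ✓ SUBNE  r5←0x2a
6: ✓ SUBGT  r2←0x64
7: ✓ MOVNE  r3←0xbc

FIX = (r3, 0xbc)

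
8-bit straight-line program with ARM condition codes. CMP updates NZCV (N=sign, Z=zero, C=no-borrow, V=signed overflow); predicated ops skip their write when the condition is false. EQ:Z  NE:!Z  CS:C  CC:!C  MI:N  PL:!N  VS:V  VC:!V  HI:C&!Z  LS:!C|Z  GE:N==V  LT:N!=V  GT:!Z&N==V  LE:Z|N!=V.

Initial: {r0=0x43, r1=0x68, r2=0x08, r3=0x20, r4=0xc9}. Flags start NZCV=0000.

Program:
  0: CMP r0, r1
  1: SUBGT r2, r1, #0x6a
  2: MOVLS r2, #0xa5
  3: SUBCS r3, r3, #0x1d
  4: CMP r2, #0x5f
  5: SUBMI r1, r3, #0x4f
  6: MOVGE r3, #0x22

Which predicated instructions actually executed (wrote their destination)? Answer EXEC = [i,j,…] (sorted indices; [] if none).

[0] flags=1000 → (cmp)
[1] flags=1000 GT?F → skip
[2] flags=1000 LS?T → r2=0xa5
[3] flags=1000 CS?F → skip
[4] flags=0011 → (cmp)
[5] flags=0011 MI?F → skip
[6] flags=0011 GE?F → skip

EXEC = [2]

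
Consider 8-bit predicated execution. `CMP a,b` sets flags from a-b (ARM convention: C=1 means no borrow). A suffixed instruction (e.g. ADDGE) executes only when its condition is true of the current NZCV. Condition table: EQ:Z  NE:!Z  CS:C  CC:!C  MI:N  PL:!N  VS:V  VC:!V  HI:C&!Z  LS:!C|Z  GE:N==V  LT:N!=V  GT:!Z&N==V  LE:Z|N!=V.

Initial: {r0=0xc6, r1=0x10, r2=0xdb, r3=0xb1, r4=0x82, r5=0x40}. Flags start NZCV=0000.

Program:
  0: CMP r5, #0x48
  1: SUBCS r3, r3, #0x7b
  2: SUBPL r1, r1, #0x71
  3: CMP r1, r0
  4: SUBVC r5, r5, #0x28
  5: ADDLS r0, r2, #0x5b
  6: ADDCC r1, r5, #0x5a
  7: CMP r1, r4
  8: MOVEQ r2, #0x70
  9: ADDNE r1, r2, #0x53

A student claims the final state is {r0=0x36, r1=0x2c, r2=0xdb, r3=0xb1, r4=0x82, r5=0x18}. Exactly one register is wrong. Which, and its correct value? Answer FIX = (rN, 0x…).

FIX = (r1, 0x2e)

[0] flags=1000 → (cmp)
[1] flags=1000 CS?F → skip
[2] flags=1000 PL?F → skip
[3] flags=0000 → (cmp)
[4] flags=0000 VC?T → r5=0x18
[5] flags=0000 LS?T → r0=0x36
[6] flags=0000 CC?T → r1=0x72
[7] flags=1001 → (cmp)
[8] flags=1001 EQ?F → skip
[9] flags=1001 NE?T → r1=0x2e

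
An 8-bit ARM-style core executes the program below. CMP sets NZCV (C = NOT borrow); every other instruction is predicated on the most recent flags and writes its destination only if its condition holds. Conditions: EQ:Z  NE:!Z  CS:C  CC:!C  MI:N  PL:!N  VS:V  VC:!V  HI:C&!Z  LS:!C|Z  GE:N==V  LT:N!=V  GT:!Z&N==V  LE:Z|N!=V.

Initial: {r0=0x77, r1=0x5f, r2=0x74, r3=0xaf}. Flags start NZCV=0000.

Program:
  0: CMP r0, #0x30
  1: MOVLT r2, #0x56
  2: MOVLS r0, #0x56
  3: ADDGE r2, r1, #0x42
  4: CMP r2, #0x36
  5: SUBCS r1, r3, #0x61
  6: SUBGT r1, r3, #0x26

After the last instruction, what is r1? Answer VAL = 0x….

VAL = 0x4e

0: ✓ CMP  NZCV=0010
1: · MOVLT
2: · MOVLS
3: ✓ ADDGE  r2←0xa1
4: ✓ CMP  NZCV=0011
5: ✓ SUBCS  r1←0x4e
6: · SUBGT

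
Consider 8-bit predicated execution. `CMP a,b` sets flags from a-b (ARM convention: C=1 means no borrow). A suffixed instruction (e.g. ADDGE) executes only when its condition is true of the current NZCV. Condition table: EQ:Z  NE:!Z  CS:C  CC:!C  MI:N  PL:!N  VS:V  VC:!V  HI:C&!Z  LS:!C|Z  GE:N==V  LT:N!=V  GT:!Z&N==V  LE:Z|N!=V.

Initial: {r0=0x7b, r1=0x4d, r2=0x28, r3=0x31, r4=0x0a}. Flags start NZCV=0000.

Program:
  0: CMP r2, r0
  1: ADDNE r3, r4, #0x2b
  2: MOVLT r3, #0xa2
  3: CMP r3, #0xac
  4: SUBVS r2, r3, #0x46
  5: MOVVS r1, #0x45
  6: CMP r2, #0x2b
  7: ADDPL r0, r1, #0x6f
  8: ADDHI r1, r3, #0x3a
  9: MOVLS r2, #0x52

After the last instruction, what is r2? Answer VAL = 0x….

[0] flags=1000 → (cmp)
[1] flags=1000 NE?T → r3=0x35
[2] flags=1000 LT?T → r3=0xa2
[3] flags=1000 → (cmp)
[4] flags=1000 VS?F → skip
[5] flags=1000 VS?F → skip
[6] flags=1000 → (cmp)
[7] flags=1000 PL?F → skip
[8] flags=1000 HI?F → skip
[9] flags=1000 LS?T → r2=0x52

VAL = 0x52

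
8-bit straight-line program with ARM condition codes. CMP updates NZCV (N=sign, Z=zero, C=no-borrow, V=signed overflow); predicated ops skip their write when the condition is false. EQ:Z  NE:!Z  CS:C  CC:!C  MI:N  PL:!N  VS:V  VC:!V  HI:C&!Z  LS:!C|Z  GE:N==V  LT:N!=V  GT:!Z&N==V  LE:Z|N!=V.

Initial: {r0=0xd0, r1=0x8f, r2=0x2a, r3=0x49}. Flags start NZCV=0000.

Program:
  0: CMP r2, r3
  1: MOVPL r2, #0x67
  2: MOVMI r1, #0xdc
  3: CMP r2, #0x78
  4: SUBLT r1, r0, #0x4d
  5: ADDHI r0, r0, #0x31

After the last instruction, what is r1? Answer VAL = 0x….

[0] flags=1000 → (cmp)
[1] flags=1000 PL?F → skip
[2] flags=1000 MI?T → r1=0xdc
[3] flags=1000 → (cmp)
[4] flags=1000 LT?T → r1=0x83
[5] flags=1000 HI?F → skip

VAL = 0x83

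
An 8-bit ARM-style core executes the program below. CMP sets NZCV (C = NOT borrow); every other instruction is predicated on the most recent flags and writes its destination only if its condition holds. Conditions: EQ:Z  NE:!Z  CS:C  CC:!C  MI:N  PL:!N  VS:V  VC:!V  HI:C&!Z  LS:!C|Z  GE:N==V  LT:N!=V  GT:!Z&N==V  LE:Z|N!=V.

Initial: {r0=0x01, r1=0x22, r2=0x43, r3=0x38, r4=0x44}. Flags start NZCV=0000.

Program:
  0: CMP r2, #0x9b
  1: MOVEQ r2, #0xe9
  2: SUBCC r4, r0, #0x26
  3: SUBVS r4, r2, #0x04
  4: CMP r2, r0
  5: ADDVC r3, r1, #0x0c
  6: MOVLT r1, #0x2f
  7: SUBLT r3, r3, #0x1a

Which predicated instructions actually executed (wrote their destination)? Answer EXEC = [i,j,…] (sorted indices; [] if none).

EXEC = [2,3,5]

[0] flags=1001 → (cmp)
[1] flags=1001 EQ?F → skip
[2] flags=1001 CC?T → r4=0xdb
[3] flags=1001 VS?T → r4=0x3f
[4] flags=0010 → (cmp)
[5] flags=0010 VC?T → r3=0x2e
[6] flags=0010 LT?F → skip
[7] flags=0010 LT?F → skip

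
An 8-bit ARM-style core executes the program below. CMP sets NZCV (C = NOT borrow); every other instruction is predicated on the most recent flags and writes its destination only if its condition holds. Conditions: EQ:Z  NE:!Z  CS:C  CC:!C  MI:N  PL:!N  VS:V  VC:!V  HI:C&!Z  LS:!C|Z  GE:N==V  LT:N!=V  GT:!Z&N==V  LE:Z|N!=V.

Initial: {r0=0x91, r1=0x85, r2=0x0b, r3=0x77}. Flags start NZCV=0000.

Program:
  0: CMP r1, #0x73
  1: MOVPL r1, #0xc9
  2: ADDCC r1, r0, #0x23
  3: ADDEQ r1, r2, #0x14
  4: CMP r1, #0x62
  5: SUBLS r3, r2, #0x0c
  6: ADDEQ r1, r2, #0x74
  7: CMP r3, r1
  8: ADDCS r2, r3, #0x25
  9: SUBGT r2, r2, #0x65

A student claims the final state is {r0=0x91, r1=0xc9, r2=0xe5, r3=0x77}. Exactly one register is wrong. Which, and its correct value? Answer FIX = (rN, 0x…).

0: ✓ CMP  NZCV=0011
1: ✓ MOVPL  r1←0xc9
2: · ADDCC
3: · ADDEQ
4: ✓ CMP  NZCV=0011
5: · SUBLS
6: · ADDEQ
7: ✓ CMP  NZCV=1001
8: · ADDCS
9: ✓ SUBGT  r2←0xa6

FIX = (r2, 0xa6)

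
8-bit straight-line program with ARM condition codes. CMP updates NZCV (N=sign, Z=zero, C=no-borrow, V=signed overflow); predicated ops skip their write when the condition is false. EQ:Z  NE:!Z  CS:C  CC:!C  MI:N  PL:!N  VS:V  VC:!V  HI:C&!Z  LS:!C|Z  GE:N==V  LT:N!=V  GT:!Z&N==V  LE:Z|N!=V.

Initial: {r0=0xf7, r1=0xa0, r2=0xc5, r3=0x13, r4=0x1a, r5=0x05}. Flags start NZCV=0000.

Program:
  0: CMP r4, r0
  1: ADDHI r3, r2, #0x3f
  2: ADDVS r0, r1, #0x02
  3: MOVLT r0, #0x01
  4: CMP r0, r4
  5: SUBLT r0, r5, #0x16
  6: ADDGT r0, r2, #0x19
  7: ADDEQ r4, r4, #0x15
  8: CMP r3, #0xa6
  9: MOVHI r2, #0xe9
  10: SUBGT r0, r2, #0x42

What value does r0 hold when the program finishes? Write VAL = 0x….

[0] flags=0000 → (cmp)
[1] flags=0000 HI?F → skip
[2] flags=0000 VS?F → skip
[3] flags=0000 LT?F → skip
[4] flags=1010 → (cmp)
[5] flags=1010 LT?T → r0=0xef
[6] flags=1010 GT?F → skip
[7] flags=1010 EQ?F → skip
[8] flags=0000 → (cmp)
[9] flags=0000 HI?F → skip
[10] flags=0000 GT?T → r0=0x83

VAL = 0x83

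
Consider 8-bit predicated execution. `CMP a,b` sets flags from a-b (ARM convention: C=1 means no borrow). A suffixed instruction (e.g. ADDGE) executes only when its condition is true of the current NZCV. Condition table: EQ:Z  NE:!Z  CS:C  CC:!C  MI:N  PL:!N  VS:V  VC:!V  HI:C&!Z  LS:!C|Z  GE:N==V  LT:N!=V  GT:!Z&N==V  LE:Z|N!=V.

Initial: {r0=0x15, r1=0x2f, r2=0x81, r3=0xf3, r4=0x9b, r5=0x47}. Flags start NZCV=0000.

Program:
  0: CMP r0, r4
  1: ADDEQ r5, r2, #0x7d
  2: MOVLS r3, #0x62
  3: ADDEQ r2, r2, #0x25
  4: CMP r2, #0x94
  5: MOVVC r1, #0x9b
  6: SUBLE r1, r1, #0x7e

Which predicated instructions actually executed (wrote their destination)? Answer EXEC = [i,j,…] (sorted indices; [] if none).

0: ✓ CMP  NZCV=0000
1: · ADDEQ
2: ✓ MOVLS  r3←0x62
3: · ADDEQ
4: ✓ CMP  NZCV=1000
5: ✓ MOVVC  r1←0x9b
6: ✓ SUBLE  r1←0x1d

EXEC = [2,5,6]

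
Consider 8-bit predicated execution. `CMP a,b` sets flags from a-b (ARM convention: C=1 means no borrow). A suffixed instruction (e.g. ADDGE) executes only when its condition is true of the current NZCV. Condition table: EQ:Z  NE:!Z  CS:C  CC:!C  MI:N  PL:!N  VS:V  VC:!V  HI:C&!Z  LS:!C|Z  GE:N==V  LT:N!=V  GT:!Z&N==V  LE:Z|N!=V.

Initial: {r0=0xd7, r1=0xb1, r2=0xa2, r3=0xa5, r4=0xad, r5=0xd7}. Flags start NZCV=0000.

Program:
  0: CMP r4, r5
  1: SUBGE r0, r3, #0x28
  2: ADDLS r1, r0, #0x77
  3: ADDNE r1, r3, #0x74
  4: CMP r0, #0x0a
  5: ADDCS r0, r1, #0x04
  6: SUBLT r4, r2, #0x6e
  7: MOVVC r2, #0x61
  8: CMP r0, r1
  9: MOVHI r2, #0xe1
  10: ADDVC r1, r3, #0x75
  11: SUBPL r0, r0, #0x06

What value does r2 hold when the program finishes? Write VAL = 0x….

VAL = 0xe1

0: ✓ CMP  NZCV=1000
1: · SUBGE
2: ✓ ADDLS  r1←0x4e
3: ✓ ADDNE  r1←0x19
4: ✓ CMP  NZCV=1010
5: ✓ ADDCS  r0←0x1d
6: ✓ SUBLT  r4←0x34
7: ✓ MOVVC  r2←0x61
8: ✓ CMP  NZCV=0010
9: ✓ MOVHI  r2←0xe1
10: ✓ ADDVC  r1←0x1a
11: ✓ SUBPL  r0←0x17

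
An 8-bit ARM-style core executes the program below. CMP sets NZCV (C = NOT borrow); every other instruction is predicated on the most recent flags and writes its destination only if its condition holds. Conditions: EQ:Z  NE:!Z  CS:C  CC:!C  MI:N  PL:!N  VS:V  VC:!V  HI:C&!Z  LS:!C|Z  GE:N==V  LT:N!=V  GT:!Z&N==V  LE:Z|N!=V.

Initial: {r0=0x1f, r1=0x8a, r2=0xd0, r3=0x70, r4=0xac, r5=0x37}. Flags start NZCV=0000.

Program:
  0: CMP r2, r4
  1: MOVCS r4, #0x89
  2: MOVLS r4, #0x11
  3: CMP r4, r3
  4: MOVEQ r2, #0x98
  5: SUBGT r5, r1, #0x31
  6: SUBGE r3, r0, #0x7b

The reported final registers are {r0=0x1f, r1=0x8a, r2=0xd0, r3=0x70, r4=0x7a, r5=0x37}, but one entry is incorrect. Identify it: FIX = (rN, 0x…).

0: ✓ CMP  NZCV=0010
1: ✓ MOVCS  r4←0x89
2: · MOVLS
3: ✓ CMP  NZCV=0011
4: · MOVEQ
5: · SUBGT
6: · SUBGE

FIX = (r4, 0x89)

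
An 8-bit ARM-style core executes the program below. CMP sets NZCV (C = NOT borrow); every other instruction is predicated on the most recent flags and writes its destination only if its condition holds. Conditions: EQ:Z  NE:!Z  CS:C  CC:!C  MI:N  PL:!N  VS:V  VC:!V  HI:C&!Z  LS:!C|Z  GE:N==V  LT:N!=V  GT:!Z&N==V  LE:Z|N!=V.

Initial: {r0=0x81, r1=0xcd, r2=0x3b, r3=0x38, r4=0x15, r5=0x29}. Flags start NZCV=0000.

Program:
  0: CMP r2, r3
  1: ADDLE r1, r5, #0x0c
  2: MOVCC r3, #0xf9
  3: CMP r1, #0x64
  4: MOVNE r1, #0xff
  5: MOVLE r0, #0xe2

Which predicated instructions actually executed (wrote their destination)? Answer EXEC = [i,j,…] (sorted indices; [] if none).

0: ✓ CMP  NZCV=0010
1: · ADDLE
2: · MOVCC
3: ✓ CMP  NZCV=0011
4: ✓ MOVNE  r1←0xff
5: ✓ MOVLE  r0←0xe2

EXEC = [4,5]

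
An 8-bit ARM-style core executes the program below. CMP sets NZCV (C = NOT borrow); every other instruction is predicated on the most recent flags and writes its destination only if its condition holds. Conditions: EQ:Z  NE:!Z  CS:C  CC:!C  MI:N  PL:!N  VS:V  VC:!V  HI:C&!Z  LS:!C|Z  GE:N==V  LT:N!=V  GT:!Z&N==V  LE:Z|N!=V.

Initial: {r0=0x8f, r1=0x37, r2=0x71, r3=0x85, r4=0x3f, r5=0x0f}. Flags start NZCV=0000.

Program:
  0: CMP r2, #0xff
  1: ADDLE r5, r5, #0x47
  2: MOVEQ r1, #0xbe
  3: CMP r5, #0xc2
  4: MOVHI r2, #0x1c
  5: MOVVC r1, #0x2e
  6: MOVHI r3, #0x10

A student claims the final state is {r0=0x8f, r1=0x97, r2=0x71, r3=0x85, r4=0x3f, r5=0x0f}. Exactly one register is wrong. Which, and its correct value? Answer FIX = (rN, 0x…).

FIX = (r1, 0x2e)

[0] flags=0000 → (cmp)
[1] flags=0000 LE?F → skip
[2] flags=0000 EQ?F → skip
[3] flags=0000 → (cmp)
[4] flags=0000 HI?F → skip
[5] flags=0000 VC?T → r1=0x2e
[6] flags=0000 HI?F → skip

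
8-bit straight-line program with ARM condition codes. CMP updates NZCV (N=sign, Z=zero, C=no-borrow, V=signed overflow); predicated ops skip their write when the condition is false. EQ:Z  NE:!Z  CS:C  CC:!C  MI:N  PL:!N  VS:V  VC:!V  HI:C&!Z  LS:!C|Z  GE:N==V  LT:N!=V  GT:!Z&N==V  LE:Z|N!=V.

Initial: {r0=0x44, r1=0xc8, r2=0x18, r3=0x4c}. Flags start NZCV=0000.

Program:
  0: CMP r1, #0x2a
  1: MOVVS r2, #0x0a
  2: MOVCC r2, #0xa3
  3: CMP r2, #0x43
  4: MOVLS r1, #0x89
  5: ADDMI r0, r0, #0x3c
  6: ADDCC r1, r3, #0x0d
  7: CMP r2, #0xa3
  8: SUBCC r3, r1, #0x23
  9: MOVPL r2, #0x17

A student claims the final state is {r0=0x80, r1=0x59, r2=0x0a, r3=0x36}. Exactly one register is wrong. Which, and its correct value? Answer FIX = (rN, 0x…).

FIX = (r2, 0x17)

[0] flags=1010 → (cmp)
[1] flags=1010 VS?F → skip
[2] flags=1010 CC?F → skip
[3] flags=1000 → (cmp)
[4] flags=1000 LS?T → r1=0x89
[5] flags=1000 MI?T → r0=0x80
[6] flags=1000 CC?T → r1=0x59
[7] flags=0000 → (cmp)
[8] flags=0000 CC?T → r3=0x36
[9] flags=0000 PL?T → r2=0x17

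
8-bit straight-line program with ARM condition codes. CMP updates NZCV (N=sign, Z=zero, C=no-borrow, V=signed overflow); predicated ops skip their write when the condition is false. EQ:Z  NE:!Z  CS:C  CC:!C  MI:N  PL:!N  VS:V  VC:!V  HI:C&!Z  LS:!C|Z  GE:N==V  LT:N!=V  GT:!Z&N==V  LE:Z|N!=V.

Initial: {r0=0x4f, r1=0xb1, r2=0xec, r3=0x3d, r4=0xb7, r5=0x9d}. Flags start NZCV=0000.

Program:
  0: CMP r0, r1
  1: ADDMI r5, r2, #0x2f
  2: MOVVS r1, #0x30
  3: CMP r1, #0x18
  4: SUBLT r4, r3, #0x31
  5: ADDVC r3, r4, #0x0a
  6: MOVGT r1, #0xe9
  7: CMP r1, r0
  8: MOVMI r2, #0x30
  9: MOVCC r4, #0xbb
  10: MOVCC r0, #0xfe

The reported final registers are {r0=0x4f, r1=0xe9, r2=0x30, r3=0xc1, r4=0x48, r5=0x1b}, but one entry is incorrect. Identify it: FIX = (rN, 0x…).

[0] flags=1001 → (cmp)
[1] flags=1001 MI?T → r5=0x1b
[2] flags=1001 VS?T → r1=0x30
[3] flags=0010 → (cmp)
[4] flags=0010 LT?F → skip
[5] flags=0010 VC?T → r3=0xc1
[6] flags=0010 GT?T → r1=0xe9
[7] flags=1010 → (cmp)
[8] flags=1010 MI?T → r2=0x30
[9] flags=1010 CC?F → skip
[10] flags=1010 CC?F → skip

FIX = (r4, 0xb7)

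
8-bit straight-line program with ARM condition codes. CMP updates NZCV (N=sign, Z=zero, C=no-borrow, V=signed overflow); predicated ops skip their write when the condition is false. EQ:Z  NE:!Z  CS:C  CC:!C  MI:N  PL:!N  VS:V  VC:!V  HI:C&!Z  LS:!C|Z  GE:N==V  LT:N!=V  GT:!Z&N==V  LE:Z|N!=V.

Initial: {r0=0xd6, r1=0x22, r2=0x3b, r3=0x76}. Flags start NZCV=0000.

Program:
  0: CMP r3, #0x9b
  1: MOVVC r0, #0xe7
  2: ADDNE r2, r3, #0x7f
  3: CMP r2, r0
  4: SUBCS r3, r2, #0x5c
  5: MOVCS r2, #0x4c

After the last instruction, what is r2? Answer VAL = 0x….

0: ✓ CMP  NZCV=1001
1: · MOVVC
2: ✓ ADDNE  r2←0xf5
3: ✓ CMP  NZCV=0010
4: ✓ SUBCS  r3←0x99
5: ✓ MOVCS  r2←0x4c

VAL = 0x4c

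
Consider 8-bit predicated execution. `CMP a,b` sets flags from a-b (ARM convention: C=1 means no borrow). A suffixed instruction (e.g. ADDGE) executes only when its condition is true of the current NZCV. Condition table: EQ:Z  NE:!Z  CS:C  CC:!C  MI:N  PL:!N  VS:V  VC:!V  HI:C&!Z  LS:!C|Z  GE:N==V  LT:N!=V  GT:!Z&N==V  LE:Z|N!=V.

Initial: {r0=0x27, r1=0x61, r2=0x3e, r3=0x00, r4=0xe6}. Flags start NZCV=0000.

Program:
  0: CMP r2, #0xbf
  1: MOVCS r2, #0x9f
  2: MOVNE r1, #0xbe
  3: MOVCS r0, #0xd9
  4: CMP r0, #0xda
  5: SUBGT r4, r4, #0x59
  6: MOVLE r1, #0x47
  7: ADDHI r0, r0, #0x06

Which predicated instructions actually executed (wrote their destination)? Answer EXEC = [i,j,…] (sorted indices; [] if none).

0: ✓ CMP  NZCV=0000
1: · MOVCS
2: ✓ MOVNE  r1←0xbe
3: · MOVCS
4: ✓ CMP  NZCV=0000
5: ✓ SUBGT  r4←0x8d
6: · MOVLE
7: · ADDHI

EXEC = [2,5]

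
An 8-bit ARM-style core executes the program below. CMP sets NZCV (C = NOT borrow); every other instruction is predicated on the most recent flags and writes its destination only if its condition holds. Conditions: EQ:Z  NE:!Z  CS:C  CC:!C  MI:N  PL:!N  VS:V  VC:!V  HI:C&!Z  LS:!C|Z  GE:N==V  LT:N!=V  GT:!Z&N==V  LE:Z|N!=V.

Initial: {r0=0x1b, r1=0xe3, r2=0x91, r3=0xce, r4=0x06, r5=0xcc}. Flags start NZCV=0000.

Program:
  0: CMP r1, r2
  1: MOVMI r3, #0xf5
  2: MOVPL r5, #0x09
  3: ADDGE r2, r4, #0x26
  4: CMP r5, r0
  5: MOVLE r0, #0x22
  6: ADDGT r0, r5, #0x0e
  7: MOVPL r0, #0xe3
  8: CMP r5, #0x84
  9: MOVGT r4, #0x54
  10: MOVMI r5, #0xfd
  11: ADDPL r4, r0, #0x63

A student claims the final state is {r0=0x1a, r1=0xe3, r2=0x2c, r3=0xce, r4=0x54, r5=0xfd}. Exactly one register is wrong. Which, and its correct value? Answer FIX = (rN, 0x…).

[0] flags=0010 → (cmp)
[1] flags=0010 MI?F → skip
[2] flags=0010 PL?T → r5=0x09
[3] flags=0010 GE?T → r2=0x2c
[4] flags=1000 → (cmp)
[5] flags=1000 LE?T → r0=0x22
[6] flags=1000 GT?F → skip
[7] flags=1000 PL?F → skip
[8] flags=1001 → (cmp)
[9] flags=1001 GT?T → r4=0x54
[10] flags=1001 MI?T → r5=0xfd
[11] flags=1001 PL?F → skip

FIX = (r0, 0x22)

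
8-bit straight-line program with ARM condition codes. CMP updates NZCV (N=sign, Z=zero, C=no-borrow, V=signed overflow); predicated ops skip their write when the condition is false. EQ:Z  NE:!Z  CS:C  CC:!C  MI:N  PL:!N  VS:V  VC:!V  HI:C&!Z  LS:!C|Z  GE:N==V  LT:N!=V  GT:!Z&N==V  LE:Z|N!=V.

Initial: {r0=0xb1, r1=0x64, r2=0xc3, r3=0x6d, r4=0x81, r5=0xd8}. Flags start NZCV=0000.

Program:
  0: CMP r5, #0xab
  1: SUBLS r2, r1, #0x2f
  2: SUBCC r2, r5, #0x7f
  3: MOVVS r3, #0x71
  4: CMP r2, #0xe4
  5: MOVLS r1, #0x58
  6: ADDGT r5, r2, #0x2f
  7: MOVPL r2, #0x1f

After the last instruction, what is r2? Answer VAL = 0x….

[0] flags=0010 → (cmp)
[1] flags=0010 LS?F → skip
[2] flags=0010 CC?F → skip
[3] flags=0010 VS?F → skip
[4] flags=1000 → (cmp)
[5] flags=1000 LS?T → r1=0x58
[6] flags=1000 GT?F → skip
[7] flags=1000 PL?F → skip

VAL = 0xc3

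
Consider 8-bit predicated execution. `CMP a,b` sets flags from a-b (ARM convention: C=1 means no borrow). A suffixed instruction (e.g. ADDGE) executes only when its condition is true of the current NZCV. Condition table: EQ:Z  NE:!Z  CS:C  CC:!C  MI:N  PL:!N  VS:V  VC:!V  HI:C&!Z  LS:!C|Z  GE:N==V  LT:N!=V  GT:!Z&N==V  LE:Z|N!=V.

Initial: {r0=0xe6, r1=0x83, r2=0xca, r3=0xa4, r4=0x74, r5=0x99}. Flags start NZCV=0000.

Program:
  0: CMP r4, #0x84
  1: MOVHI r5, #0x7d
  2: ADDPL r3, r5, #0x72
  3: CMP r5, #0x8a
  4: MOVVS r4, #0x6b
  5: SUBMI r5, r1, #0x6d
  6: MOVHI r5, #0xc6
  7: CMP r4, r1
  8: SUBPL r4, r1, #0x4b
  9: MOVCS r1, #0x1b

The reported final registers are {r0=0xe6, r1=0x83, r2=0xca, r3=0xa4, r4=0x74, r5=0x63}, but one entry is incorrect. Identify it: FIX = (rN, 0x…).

FIX = (r5, 0xc6)

0: ✓ CMP  NZCV=1001
1: · MOVHI
2: · ADDPL
3: ✓ CMP  NZCV=0010
4: · MOVVS
5: · SUBMI
6: ✓ MOVHI  r5←0xc6
7: ✓ CMP  NZCV=1001
8: · SUBPL
9: · MOVCS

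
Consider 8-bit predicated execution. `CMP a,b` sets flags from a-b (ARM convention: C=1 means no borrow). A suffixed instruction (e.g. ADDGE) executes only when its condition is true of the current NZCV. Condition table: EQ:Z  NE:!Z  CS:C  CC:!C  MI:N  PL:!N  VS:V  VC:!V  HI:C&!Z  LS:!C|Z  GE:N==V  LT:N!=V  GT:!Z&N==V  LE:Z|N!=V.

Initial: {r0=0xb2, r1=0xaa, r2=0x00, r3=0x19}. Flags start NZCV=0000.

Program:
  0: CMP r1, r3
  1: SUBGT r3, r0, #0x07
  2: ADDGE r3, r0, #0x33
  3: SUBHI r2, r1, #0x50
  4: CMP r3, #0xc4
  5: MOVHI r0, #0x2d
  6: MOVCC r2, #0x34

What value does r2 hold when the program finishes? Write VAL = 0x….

0: ✓ CMP  NZCV=1010
1: · SUBGT
2: · ADDGE
3: ✓ SUBHI  r2←0x5a
4: ✓ CMP  NZCV=0000
5: · MOVHI
6: ✓ MOVCC  r2←0x34

VAL = 0x34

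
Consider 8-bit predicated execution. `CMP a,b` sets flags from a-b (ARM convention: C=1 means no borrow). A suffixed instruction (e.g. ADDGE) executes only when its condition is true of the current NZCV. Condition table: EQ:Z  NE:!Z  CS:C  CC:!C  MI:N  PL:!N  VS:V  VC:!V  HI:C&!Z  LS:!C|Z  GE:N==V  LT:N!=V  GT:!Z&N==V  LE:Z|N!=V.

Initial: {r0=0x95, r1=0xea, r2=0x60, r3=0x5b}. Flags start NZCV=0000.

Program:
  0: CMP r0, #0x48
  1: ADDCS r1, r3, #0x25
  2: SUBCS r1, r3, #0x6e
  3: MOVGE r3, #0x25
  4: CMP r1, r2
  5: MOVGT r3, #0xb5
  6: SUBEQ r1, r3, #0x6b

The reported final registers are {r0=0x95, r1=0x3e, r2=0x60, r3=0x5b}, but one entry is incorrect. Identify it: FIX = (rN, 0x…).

0: ✓ CMP  NZCV=0011
1: ✓ ADDCS  r1←0x80
2: ✓ SUBCS  r1←0xed
3: · MOVGE
4: ✓ CMP  NZCV=1010
5: · MOVGT
6: · SUBEQ

FIX = (r1, 0xed)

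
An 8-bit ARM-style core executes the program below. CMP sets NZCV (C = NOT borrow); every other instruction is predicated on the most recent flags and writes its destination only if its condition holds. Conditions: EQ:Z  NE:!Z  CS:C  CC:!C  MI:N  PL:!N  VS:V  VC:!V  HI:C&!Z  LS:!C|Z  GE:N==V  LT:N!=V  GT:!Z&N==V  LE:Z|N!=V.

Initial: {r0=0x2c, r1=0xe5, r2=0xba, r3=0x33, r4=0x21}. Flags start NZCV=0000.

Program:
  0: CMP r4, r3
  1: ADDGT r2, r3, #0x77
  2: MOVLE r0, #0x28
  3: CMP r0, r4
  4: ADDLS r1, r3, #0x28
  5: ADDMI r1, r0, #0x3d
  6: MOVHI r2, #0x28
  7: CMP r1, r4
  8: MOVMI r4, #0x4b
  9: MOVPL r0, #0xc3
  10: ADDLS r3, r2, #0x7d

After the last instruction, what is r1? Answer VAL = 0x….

VAL = 0xe5

0: ✓ CMP  NZCV=1000
1: · ADDGT
2: ✓ MOVLE  r0←0x28
3: ✓ CMP  NZCV=0010
4: · ADDLS
5: · ADDMI
6: ✓ MOVHI  r2←0x28
7: ✓ CMP  NZCV=1010
8: ✓ MOVMI  r4←0x4b
9: · MOVPL
10: · ADDLS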